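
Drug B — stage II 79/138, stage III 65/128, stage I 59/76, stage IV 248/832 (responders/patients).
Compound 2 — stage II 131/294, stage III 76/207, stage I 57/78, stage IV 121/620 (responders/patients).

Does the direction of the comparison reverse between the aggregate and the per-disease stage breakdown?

No

Stage II: Drug B 79/138 = 57.2%, Compound 2 131/294 = 44.6% → Drug B
Stage III: Drug B 65/128 = 50.8%, Compound 2 76/207 = 36.7% → Drug B
Stage I: Drug B 59/76 = 77.6%, Compound 2 57/78 = 73.1% → Drug B
Stage IV: Drug B 248/832 = 29.8%, Compound 2 121/620 = 19.5% → Drug B
Overall: Drug B 451/1174 = 38.4%, Compound 2 385/1199 = 32.1% → Drug B
Drug B wins overall and in every disease group — no reversal.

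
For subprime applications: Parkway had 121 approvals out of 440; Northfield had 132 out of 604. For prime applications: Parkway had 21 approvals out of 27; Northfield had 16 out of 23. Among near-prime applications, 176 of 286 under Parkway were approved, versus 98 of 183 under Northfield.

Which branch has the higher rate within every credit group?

Parkway

Subprime: Parkway 121/440 = 27.5%, Northfield 132/604 = 21.9% → Parkway
Prime: Parkway 21/27 = 77.8%, Northfield 16/23 = 69.6% → Parkway
Near-prime: Parkway 176/286 = 61.5%, Northfield 98/183 = 53.6% → Parkway
Parkway has the higher rate in all 3 groups.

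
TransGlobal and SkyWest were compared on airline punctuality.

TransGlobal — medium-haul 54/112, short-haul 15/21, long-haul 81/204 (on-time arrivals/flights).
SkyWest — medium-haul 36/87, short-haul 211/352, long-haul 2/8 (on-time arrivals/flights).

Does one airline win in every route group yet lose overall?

Medium-haul: TransGlobal 54/112 = 48.2%, SkyWest 36/87 = 41.4% → TransGlobal
Short-haul: TransGlobal 15/21 = 71.4%, SkyWest 211/352 = 59.9% → TransGlobal
Long-haul: TransGlobal 81/204 = 39.7%, SkyWest 2/8 = 25.0% → TransGlobal
Overall: TransGlobal 150/337 = 44.5%, SkyWest 249/447 = 55.7% → SkyWest
TransGlobal wins each route group but SkyWest wins overall — the comparison reverses. TransGlobal's flights skew toward long-haul, which has a lower base rate.

Yes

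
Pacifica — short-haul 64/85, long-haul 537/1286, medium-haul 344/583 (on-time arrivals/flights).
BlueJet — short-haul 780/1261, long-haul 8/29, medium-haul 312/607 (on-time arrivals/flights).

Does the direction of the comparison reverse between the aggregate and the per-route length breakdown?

Short-haul: Pacifica 64/85 = 75.3%, BlueJet 780/1261 = 61.9% → Pacifica
Long-haul: Pacifica 537/1286 = 41.8%, BlueJet 8/29 = 27.6% → Pacifica
Medium-haul: Pacifica 344/583 = 59.0%, BlueJet 312/607 = 51.4% → Pacifica
Overall: Pacifica 945/1954 = 48.4%, BlueJet 1100/1897 = 58.0% → BlueJet
Pacifica wins each route group but BlueJet wins overall — the comparison reverses. Pacifica's flights skew toward long-haul, which has a lower base rate.

Yes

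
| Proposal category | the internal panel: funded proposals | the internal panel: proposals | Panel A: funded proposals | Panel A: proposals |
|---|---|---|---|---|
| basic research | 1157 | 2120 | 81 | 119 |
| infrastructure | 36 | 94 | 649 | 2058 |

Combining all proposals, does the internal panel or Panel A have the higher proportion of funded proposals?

the internal panel

Basic research: the internal panel 1157/2120 = 54.6%, Panel A 81/119 = 68.1% → Panel A
Infrastructure: the internal panel 36/94 = 38.3%, Panel A 649/2058 = 31.5% → the internal panel
Overall: the internal panel 1193/2214 = 53.9%, Panel A 730/2177 = 33.5% → the internal panel
(Neither sweeps every proposal group, but the internal panel has the higher pooled rate.)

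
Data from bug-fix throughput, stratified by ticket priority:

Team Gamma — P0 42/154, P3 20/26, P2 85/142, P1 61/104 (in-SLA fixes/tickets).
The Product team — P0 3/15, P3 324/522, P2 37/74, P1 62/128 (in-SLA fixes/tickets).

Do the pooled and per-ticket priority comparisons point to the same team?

P0: Team Gamma 42/154 = 27.3%, the Product team 3/15 = 20.0% → Team Gamma
P3: Team Gamma 20/26 = 76.9%, the Product team 324/522 = 62.1% → Team Gamma
P2: Team Gamma 85/142 = 59.9%, the Product team 37/74 = 50.0% → Team Gamma
P1: Team Gamma 61/104 = 58.7%, the Product team 62/128 = 48.4% → Team Gamma
Overall: Team Gamma 208/426 = 48.8%, the Product team 426/739 = 57.6% → the Product team
Team Gamma wins each ticket group but the Product team wins overall — the comparison reverses. Team Gamma's tickets skew toward P0, which has a lower base rate.

No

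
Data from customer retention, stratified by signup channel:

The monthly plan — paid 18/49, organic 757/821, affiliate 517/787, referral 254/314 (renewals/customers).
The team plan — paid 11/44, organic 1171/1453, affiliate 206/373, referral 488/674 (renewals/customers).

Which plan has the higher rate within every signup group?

the monthly plan

Paid: the monthly plan 18/49 = 36.7%, the team plan 11/44 = 25.0% → the monthly plan
Organic: the monthly plan 757/821 = 92.2%, the team plan 1171/1453 = 80.6% → the monthly plan
Affiliate: the monthly plan 517/787 = 65.7%, the team plan 206/373 = 55.2% → the monthly plan
Referral: the monthly plan 254/314 = 80.9%, the team plan 488/674 = 72.4% → the monthly plan
The monthly plan has the higher rate in all 4 groups.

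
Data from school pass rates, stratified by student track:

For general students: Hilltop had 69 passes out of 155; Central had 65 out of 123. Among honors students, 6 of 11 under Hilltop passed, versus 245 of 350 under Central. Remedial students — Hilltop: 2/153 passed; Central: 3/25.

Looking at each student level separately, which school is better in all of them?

General: Hilltop 69/155 = 44.5%, Central 65/123 = 52.8% → Central
Honors: Hilltop 6/11 = 54.5%, Central 245/350 = 70.0% → Central
Remedial: Hilltop 2/153 = 1.3%, Central 3/25 = 12.0% → Central
Central has the higher rate in all 3 groups.

Central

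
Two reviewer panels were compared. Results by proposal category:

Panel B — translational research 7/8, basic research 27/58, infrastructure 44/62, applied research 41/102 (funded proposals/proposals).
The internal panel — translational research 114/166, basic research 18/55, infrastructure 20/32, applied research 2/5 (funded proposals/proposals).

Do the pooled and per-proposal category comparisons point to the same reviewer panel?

No

Translational research: Panel B 7/8 = 87.5%, the internal panel 114/166 = 68.7% → Panel B
Basic research: Panel B 27/58 = 46.6%, the internal panel 18/55 = 32.7% → Panel B
Infrastructure: Panel B 44/62 = 71.0%, the internal panel 20/32 = 62.5% → Panel B
Applied research: Panel B 41/102 = 40.2%, the internal panel 2/5 = 40.0% → Panel B
Overall: Panel B 119/230 = 51.7%, the internal panel 154/258 = 59.7% → the internal panel
Panel B wins each proposal group but the internal panel wins overall — the comparison reverses. Panel B's proposals skew toward applied research, which has a lower base rate.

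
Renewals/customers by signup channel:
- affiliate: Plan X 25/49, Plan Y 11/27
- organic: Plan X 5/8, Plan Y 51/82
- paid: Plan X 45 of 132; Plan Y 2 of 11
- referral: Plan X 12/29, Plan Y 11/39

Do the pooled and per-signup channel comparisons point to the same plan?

No

Affiliate: Plan X 25/49 = 51.0%, Plan Y 11/27 = 40.7% → Plan X
Organic: Plan X 5/8 = 62.5%, Plan Y 51/82 = 62.2% → Plan X
Paid: Plan X 45/132 = 34.1%, Plan Y 2/11 = 18.2% → Plan X
Referral: Plan X 12/29 = 41.4%, Plan Y 11/39 = 28.2% → Plan X
Overall: Plan X 87/218 = 39.9%, Plan Y 75/159 = 47.2% → Plan Y
Plan X wins each signup group but Plan Y wins overall — the comparison reverses. Plan X's customers skew toward paid, which has a lower base rate.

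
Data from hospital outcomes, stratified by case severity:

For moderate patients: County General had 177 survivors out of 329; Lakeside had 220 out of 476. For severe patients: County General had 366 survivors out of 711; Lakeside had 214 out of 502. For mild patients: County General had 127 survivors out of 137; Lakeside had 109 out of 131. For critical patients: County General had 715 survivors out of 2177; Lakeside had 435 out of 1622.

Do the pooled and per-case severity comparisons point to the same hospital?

Moderate: County General 177/329 = 53.8%, Lakeside 220/476 = 46.2% → County General
Severe: County General 366/711 = 51.5%, Lakeside 214/502 = 42.6% → County General
Mild: County General 127/137 = 92.7%, Lakeside 109/131 = 83.2% → County General
Critical: County General 715/2177 = 32.8%, Lakeside 435/1622 = 26.8% → County General
Overall: County General 1385/3354 = 41.3%, Lakeside 978/2731 = 35.8% → County General
County General wins overall and in every case group — no reversal.

Yes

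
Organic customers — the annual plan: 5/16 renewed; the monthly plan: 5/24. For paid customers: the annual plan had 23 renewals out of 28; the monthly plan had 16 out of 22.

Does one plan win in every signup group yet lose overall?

Organic: the annual plan 5/16 = 31.2%, the monthly plan 5/24 = 20.8% → the annual plan
Paid: the annual plan 23/28 = 82.1%, the monthly plan 16/22 = 72.7% → the annual plan
Overall: the annual plan 28/44 = 63.6%, the monthly plan 21/46 = 45.7% → the annual plan
The annual plan wins overall and in every signup group — no reversal.

No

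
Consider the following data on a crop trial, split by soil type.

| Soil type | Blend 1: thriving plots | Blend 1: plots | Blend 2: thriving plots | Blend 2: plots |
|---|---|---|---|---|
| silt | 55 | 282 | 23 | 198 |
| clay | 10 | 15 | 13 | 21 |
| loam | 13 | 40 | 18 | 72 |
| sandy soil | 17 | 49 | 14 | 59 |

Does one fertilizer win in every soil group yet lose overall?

No

Silt: Blend 1 55/282 = 19.5%, Blend 2 23/198 = 11.6% → Blend 1
Clay: Blend 1 10/15 = 66.7%, Blend 2 13/21 = 61.9% → Blend 1
Loam: Blend 1 13/40 = 32.5%, Blend 2 18/72 = 25.0% → Blend 1
Sandy soil: Blend 1 17/49 = 34.7%, Blend 2 14/59 = 23.7% → Blend 1
Overall: Blend 1 95/386 = 24.6%, Blend 2 68/350 = 19.4% → Blend 1
Blend 1 wins overall and in every soil group — no reversal.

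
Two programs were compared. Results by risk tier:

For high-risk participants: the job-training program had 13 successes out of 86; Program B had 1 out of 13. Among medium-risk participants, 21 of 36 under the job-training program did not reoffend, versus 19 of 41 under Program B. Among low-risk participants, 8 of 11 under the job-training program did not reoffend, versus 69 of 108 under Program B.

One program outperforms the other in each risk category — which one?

High-risk: the job-training program 13/86 = 15.1%, Program B 1/13 = 7.7% → the job-training program
Medium-risk: the job-training program 21/36 = 58.3%, Program B 19/41 = 46.3% → the job-training program
Low-risk: the job-training program 8/11 = 72.7%, Program B 69/108 = 63.9% → the job-training program
The job-training program has the higher rate in all 3 groups.

the job-training program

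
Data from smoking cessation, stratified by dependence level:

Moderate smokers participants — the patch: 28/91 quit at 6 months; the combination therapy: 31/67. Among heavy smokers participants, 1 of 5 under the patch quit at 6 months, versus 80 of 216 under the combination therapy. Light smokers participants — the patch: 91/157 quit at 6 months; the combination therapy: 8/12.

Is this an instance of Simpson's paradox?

Yes

Moderate smokers: the patch 28/91 = 30.8%, the combination therapy 31/67 = 46.3% → the combination therapy
Heavy smokers: the patch 1/5 = 20.0%, the combination therapy 80/216 = 37.0% → the combination therapy
Light smokers: the patch 91/157 = 58.0%, the combination therapy 8/12 = 66.7% → the combination therapy
Overall: the patch 120/253 = 47.4%, the combination therapy 119/295 = 40.3% → the patch
The combination therapy wins each dependence group but the patch wins overall — the comparison reverses. The combination therapy's participants skew toward heavy smokers, which has a lower base rate.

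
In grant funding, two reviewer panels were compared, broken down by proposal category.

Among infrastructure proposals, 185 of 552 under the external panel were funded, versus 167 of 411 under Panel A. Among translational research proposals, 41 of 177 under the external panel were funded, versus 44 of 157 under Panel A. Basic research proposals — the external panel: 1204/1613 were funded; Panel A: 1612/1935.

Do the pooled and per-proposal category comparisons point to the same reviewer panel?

Yes

Infrastructure: the external panel 185/552 = 33.5%, Panel A 167/411 = 40.6% → Panel A
Translational research: the external panel 41/177 = 23.2%, Panel A 44/157 = 28.0% → Panel A
Basic research: the external panel 1204/1613 = 74.6%, Panel A 1612/1935 = 83.3% → Panel A
Overall: the external panel 1430/2342 = 61.1%, Panel A 1823/2503 = 72.8% → Panel A
Panel A wins overall and in every proposal group — no reversal.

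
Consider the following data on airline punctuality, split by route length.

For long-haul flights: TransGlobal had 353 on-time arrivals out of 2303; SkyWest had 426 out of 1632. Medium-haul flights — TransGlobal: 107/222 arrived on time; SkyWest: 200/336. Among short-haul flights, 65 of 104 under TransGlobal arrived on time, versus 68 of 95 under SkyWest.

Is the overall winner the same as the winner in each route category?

Yes

Long-haul: TransGlobal 353/2303 = 15.3%, SkyWest 426/1632 = 26.1% → SkyWest
Medium-haul: TransGlobal 107/222 = 48.2%, SkyWest 200/336 = 59.5% → SkyWest
Short-haul: TransGlobal 65/104 = 62.5%, SkyWest 68/95 = 71.6% → SkyWest
Overall: TransGlobal 525/2629 = 20.0%, SkyWest 694/2063 = 33.6% → SkyWest
SkyWest wins overall and in every route group — no reversal.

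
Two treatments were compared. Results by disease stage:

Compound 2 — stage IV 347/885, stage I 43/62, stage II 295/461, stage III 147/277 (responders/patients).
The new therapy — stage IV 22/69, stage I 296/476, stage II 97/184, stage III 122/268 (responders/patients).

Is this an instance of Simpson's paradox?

Yes

Stage IV: Compound 2 347/885 = 39.2%, the new therapy 22/69 = 31.9% → Compound 2
Stage I: Compound 2 43/62 = 69.4%, the new therapy 296/476 = 62.2% → Compound 2
Stage II: Compound 2 295/461 = 64.0%, the new therapy 97/184 = 52.7% → Compound 2
Stage III: Compound 2 147/277 = 53.1%, the new therapy 122/268 = 45.5% → Compound 2
Overall: Compound 2 832/1685 = 49.4%, the new therapy 537/997 = 53.9% → the new therapy
Compound 2 wins each disease group but the new therapy wins overall — the comparison reverses. Compound 2's patients skew toward stage IV, which has a lower base rate.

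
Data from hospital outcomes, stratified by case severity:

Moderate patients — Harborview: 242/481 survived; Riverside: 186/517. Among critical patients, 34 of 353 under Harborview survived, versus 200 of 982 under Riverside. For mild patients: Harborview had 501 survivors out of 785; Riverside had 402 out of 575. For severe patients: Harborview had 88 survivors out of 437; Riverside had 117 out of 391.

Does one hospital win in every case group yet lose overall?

Moderate: Harborview 242/481 = 50.3%, Riverside 186/517 = 36.0% → Harborview
Critical: Harborview 34/353 = 9.6%, Riverside 200/982 = 20.4% → Riverside
Mild: Harborview 501/785 = 63.8%, Riverside 402/575 = 69.9% → Riverside
Severe: Harborview 88/437 = 20.1%, Riverside 117/391 = 29.9% → Riverside
Overall: Harborview 865/2056 = 42.1%, Riverside 905/2465 = 36.7% → Harborview
Neither sweeps: Harborview wins 1 of 4 groups, Riverside wins 3. Harborview wins overall but not every group — no Simpson reversal.

No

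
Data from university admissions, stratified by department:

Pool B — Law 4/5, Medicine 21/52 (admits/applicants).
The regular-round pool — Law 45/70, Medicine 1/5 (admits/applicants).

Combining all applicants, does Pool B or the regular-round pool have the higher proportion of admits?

the regular-round pool

Law: Pool B 4/5 = 80.0%, the regular-round pool 45/70 = 64.3% → Pool B
Medicine: Pool B 21/52 = 40.4%, the regular-round pool 1/5 = 20.0% → Pool B
Overall: Pool B 25/57 = 43.9%, the regular-round pool 46/75 = 61.3% → the regular-round pool
(Pool B wins every department group but the regular-round pool wins overall — Pool B's applicants skew toward the low-rate Medicine group.)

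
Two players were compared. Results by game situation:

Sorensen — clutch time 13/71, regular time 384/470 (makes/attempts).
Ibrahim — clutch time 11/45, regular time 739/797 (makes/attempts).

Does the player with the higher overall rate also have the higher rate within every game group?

Yes

Clutch time: Sorensen 13/71 = 18.3%, Ibrahim 11/45 = 24.4% → Ibrahim
Regular time: Sorensen 384/470 = 81.7%, Ibrahim 739/797 = 92.7% → Ibrahim
Overall: Sorensen 397/541 = 73.4%, Ibrahim 750/842 = 89.1% → Ibrahim
Ibrahim wins overall and in every game group — no reversal.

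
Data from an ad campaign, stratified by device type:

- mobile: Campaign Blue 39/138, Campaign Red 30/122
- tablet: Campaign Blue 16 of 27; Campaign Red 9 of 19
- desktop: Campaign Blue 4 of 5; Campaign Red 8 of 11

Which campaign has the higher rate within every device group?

Campaign Blue

Mobile: Campaign Blue 39/138 = 28.3%, Campaign Red 30/122 = 24.6% → Campaign Blue
Tablet: Campaign Blue 16/27 = 59.3%, Campaign Red 9/19 = 47.4% → Campaign Blue
Desktop: Campaign Blue 4/5 = 80.0%, Campaign Red 8/11 = 72.7% → Campaign Blue
Campaign Blue has the higher rate in all 3 groups.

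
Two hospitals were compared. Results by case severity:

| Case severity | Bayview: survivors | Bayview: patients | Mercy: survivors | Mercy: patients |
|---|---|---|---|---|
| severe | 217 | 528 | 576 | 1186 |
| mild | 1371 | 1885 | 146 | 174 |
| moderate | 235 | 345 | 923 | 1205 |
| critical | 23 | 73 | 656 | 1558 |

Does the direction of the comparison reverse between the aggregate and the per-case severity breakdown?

Yes

Severe: Bayview 217/528 = 41.1%, Mercy 576/1186 = 48.6% → Mercy
Mild: Bayview 1371/1885 = 72.7%, Mercy 146/174 = 83.9% → Mercy
Moderate: Bayview 235/345 = 68.1%, Mercy 923/1205 = 76.6% → Mercy
Critical: Bayview 23/73 = 31.5%, Mercy 656/1558 = 42.1% → Mercy
Overall: Bayview 1846/2831 = 65.2%, Mercy 2301/4123 = 55.8% → Bayview
Mercy wins each case group but Bayview wins overall — the comparison reverses. Mercy's patients skew toward critical, which has a lower base rate.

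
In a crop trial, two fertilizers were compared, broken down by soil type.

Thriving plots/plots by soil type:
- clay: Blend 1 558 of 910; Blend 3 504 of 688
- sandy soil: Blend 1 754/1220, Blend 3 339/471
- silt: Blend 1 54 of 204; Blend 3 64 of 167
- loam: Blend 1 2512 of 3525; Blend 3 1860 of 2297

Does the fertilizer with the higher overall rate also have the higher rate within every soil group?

Clay: Blend 1 558/910 = 61.3%, Blend 3 504/688 = 73.3% → Blend 3
Sandy soil: Blend 1 754/1220 = 61.8%, Blend 3 339/471 = 72.0% → Blend 3
Silt: Blend 1 54/204 = 26.5%, Blend 3 64/167 = 38.3% → Blend 3
Loam: Blend 1 2512/3525 = 71.3%, Blend 3 1860/2297 = 81.0% → Blend 3
Overall: Blend 1 3878/5859 = 66.2%, Blend 3 2767/3623 = 76.4% → Blend 3
Blend 3 wins overall and in every soil group — no reversal.

Yes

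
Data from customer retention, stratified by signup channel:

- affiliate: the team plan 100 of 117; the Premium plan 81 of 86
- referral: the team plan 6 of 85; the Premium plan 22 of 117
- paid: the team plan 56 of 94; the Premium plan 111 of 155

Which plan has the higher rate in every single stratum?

the Premium plan

Affiliate: the team plan 100/117 = 85.5%, the Premium plan 81/86 = 94.2% → the Premium plan
Referral: the team plan 6/85 = 7.1%, the Premium plan 22/117 = 18.8% → the Premium plan
Paid: the team plan 56/94 = 59.6%, the Premium plan 111/155 = 71.6% → the Premium plan
The Premium plan has the higher rate in all 3 groups.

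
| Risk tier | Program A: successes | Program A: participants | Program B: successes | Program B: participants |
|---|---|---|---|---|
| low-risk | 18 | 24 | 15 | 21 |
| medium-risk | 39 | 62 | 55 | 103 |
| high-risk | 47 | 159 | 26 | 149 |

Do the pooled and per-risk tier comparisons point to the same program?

Low-risk: Program A 18/24 = 75.0%, Program B 15/21 = 71.4% → Program A
Medium-risk: Program A 39/62 = 62.9%, Program B 55/103 = 53.4% → Program A
High-risk: Program A 47/159 = 29.6%, Program B 26/149 = 17.4% → Program A
Overall: Program A 104/245 = 42.4%, Program B 96/273 = 35.2% → Program A
Program A wins overall and in every risk group — no reversal.

Yes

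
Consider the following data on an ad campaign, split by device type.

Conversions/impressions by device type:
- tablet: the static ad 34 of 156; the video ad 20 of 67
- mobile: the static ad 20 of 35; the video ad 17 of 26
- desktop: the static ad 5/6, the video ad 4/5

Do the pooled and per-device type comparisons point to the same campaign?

No

Tablet: the static ad 34/156 = 21.8%, the video ad 20/67 = 29.9% → the video ad
Mobile: the static ad 20/35 = 57.1%, the video ad 17/26 = 65.4% → the video ad
Desktop: the static ad 5/6 = 83.3%, the video ad 4/5 = 80.0% → the static ad
Overall: the static ad 59/197 = 29.9%, the video ad 41/98 = 41.8% → the video ad
Neither sweeps: the static ad wins 1 of 3 groups, the video ad wins 2. The video ad wins overall but not every group — no Simpson reversal.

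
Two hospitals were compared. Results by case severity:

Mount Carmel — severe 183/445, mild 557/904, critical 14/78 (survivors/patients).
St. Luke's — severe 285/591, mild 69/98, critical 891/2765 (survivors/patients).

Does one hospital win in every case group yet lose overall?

Severe: Mount Carmel 183/445 = 41.1%, St. Luke's 285/591 = 48.2% → St. Luke's
Mild: Mount Carmel 557/904 = 61.6%, St. Luke's 69/98 = 70.4% → St. Luke's
Critical: Mount Carmel 14/78 = 17.9%, St. Luke's 891/2765 = 32.2% → St. Luke's
Overall: Mount Carmel 754/1427 = 52.8%, St. Luke's 1245/3454 = 36.0% → Mount Carmel
St. Luke's wins each case group but Mount Carmel wins overall — the comparison reverses. St. Luke's's patients skew toward critical, which has a lower base rate.

Yes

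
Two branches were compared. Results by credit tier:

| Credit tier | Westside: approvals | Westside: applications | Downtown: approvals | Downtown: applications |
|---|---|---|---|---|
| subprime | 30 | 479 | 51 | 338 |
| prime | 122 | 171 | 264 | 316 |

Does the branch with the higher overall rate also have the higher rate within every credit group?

Yes

Subprime: Westside 30/479 = 6.3%, Downtown 51/338 = 15.1% → Downtown
Prime: Westside 122/171 = 71.3%, Downtown 264/316 = 83.5% → Downtown
Overall: Westside 152/650 = 23.4%, Downtown 315/654 = 48.2% → Downtown
Downtown wins overall and in every credit group — no reversal.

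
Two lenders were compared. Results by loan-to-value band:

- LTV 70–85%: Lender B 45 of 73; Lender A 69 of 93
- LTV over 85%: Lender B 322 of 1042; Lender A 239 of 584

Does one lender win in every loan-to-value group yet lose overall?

No

LTV 70–85%: Lender B 45/73 = 61.6%, Lender A 69/93 = 74.2% → Lender A
LTV over 85%: Lender B 322/1042 = 30.9%, Lender A 239/584 = 40.9% → Lender A
Overall: Lender B 367/1115 = 32.9%, Lender A 308/677 = 45.5% → Lender A
Lender A wins overall and in every loan-to-value group — no reversal.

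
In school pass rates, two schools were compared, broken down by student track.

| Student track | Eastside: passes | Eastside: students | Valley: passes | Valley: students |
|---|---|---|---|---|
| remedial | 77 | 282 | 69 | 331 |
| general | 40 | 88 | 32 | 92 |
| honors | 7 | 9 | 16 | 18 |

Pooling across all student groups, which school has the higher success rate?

Remedial: Eastside 77/282 = 27.3%, Valley 69/331 = 20.8% → Eastside
General: Eastside 40/88 = 45.5%, Valley 32/92 = 34.8% → Eastside
Honors: Eastside 7/9 = 77.8%, Valley 16/18 = 88.9% → Valley
Overall: Eastside 124/379 = 32.7%, Valley 117/441 = 26.5% → Eastside
(Neither sweeps every student group, but Eastside has the higher pooled rate.)

Eastside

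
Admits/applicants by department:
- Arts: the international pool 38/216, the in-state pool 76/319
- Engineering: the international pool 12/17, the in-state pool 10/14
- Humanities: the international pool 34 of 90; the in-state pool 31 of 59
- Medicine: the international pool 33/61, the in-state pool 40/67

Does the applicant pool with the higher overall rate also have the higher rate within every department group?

Arts: the international pool 38/216 = 17.6%, the in-state pool 76/319 = 23.8% → the in-state pool
Engineering: the international pool 12/17 = 70.6%, the in-state pool 10/14 = 71.4% → the in-state pool
Humanities: the international pool 34/90 = 37.8%, the in-state pool 31/59 = 52.5% → the in-state pool
Medicine: the international pool 33/61 = 54.1%, the in-state pool 40/67 = 59.7% → the in-state pool
Overall: the international pool 117/384 = 30.5%, the in-state pool 157/459 = 34.2% → the in-state pool
The in-state pool wins overall and in every department group — no reversal.

Yes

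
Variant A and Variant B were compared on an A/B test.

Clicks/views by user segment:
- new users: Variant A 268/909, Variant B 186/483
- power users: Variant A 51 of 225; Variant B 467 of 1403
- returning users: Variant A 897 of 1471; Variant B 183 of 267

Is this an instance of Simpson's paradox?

Yes

New users: Variant A 268/909 = 29.5%, Variant B 186/483 = 38.5% → Variant B
Power users: Variant A 51/225 = 22.7%, Variant B 467/1403 = 33.3% → Variant B
Returning users: Variant A 897/1471 = 61.0%, Variant B 183/267 = 68.5% → Variant B
Overall: Variant A 1216/2605 = 46.7%, Variant B 836/2153 = 38.8% → Variant A
Variant B wins each user group but Variant A wins overall — the comparison reverses. Variant B's views skew toward power users, which has a lower base rate.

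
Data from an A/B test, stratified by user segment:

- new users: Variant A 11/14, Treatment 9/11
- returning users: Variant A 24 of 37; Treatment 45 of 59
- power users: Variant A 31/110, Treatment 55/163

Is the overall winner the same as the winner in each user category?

Yes

New users: Variant A 11/14 = 78.6%, Treatment 9/11 = 81.8% → Treatment
Returning users: Variant A 24/37 = 64.9%, Treatment 45/59 = 76.3% → Treatment
Power users: Variant A 31/110 = 28.2%, Treatment 55/163 = 33.7% → Treatment
Overall: Variant A 66/161 = 41.0%, Treatment 109/233 = 46.8% → Treatment
Treatment wins overall and in every user group — no reversal.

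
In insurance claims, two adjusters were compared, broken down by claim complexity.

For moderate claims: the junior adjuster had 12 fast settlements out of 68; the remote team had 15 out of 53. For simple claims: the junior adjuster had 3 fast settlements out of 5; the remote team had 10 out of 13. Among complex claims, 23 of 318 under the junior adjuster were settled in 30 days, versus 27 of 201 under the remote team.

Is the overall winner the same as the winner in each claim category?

Yes

Moderate: the junior adjuster 12/68 = 17.6%, the remote team 15/53 = 28.3% → the remote team
Simple: the junior adjuster 3/5 = 60.0%, the remote team 10/13 = 76.9% → the remote team
Complex: the junior adjuster 23/318 = 7.2%, the remote team 27/201 = 13.4% → the remote team
Overall: the junior adjuster 38/391 = 9.7%, the remote team 52/267 = 19.5% → the remote team
The remote team wins overall and in every claim group — no reversal.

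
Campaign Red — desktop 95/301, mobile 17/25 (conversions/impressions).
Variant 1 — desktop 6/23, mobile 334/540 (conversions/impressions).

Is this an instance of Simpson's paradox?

Yes

Desktop: Campaign Red 95/301 = 31.6%, Variant 1 6/23 = 26.1% → Campaign Red
Mobile: Campaign Red 17/25 = 68.0%, Variant 1 334/540 = 61.9% → Campaign Red
Overall: Campaign Red 112/326 = 34.4%, Variant 1 340/563 = 60.4% → Variant 1
Campaign Red wins each device group but Variant 1 wins overall — the comparison reverses. Campaign Red's impressions skew toward desktop, which has a lower base rate.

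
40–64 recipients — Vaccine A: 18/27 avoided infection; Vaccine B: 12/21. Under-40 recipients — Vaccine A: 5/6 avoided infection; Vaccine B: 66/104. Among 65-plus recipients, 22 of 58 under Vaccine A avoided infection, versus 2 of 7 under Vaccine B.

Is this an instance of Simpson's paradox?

Yes

40–64: Vaccine A 18/27 = 66.7%, Vaccine B 12/21 = 57.1% → Vaccine A
Under-40: Vaccine A 5/6 = 83.3%, Vaccine B 66/104 = 63.5% → Vaccine A
65-plus: Vaccine A 22/58 = 37.9%, Vaccine B 2/7 = 28.6% → Vaccine A
Overall: Vaccine A 45/91 = 49.5%, Vaccine B 80/132 = 60.6% → Vaccine B
Vaccine A wins each age group but Vaccine B wins overall — the comparison reverses. Vaccine A's recipients skew toward 65-plus, which has a lower base rate.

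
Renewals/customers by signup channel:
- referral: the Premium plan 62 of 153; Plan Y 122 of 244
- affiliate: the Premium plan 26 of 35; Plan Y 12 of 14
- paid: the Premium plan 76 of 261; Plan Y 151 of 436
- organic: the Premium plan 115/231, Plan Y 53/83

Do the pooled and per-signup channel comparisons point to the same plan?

Yes

Referral: the Premium plan 62/153 = 40.5%, Plan Y 122/244 = 50.0% → Plan Y
Affiliate: the Premium plan 26/35 = 74.3%, Plan Y 12/14 = 85.7% → Plan Y
Paid: the Premium plan 76/261 = 29.1%, Plan Y 151/436 = 34.6% → Plan Y
Organic: the Premium plan 115/231 = 49.8%, Plan Y 53/83 = 63.9% → Plan Y
Overall: the Premium plan 279/680 = 41.0%, Plan Y 338/777 = 43.5% → Plan Y
Plan Y wins overall and in every signup group — no reversal.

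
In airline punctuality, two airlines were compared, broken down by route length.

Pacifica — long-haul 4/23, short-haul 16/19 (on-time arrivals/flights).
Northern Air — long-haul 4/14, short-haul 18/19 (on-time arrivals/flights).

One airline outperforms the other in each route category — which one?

Long-haul: Pacifica 4/23 = 17.4%, Northern Air 4/14 = 28.6% → Northern Air
Short-haul: Pacifica 16/19 = 84.2%, Northern Air 18/19 = 94.7% → Northern Air
Northern Air has the higher rate in both groups.

Northern Air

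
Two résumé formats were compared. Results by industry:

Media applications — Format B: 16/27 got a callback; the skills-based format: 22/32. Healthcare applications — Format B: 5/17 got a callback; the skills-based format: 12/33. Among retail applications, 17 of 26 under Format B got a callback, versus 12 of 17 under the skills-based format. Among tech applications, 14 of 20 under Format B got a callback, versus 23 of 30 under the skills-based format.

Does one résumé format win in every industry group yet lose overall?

Media: Format B 16/27 = 59.3%, the skills-based format 22/32 = 68.8% → the skills-based format
Healthcare: Format B 5/17 = 29.4%, the skills-based format 12/33 = 36.4% → the skills-based format
Retail: Format B 17/26 = 65.4%, the skills-based format 12/17 = 70.6% → the skills-based format
Tech: Format B 14/20 = 70.0%, the skills-based format 23/30 = 76.7% → the skills-based format
Overall: Format B 52/90 = 57.8%, the skills-based format 69/112 = 61.6% → the skills-based format
The skills-based format wins overall and in every industry group — no reversal.

No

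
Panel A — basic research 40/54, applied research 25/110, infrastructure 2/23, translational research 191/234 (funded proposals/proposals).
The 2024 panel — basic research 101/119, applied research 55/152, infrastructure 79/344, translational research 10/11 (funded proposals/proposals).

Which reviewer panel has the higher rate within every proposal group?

Basic research: Panel A 40/54 = 74.1%, the 2024 panel 101/119 = 84.9% → the 2024 panel
Applied research: Panel A 25/110 = 22.7%, the 2024 panel 55/152 = 36.2% → the 2024 panel
Infrastructure: Panel A 2/23 = 8.7%, the 2024 panel 79/344 = 23.0% → the 2024 panel
Translational research: Panel A 191/234 = 81.6%, the 2024 panel 10/11 = 90.9% → the 2024 panel
The 2024 panel has the higher rate in all 4 groups.

the 2024 panel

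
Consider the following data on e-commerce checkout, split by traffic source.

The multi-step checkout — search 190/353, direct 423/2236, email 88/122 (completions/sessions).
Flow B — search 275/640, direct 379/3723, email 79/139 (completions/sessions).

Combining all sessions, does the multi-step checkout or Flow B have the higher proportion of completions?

Search: the multi-step checkout 190/353 = 53.8%, Flow B 275/640 = 43.0% → the multi-step checkout
Direct: the multi-step checkout 423/2236 = 18.9%, Flow B 379/3723 = 10.2% → the multi-step checkout
Email: the multi-step checkout 88/122 = 72.1%, Flow B 79/139 = 56.8% → the multi-step checkout
Overall: the multi-step checkout 701/2711 = 25.9%, Flow B 733/4502 = 16.3% → the multi-step checkout

the multi-step checkout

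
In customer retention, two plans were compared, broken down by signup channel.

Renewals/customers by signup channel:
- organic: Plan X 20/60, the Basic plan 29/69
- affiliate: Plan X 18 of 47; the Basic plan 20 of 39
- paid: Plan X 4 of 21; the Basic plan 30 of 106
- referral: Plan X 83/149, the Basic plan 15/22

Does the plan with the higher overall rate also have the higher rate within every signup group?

No

Organic: Plan X 20/60 = 33.3%, the Basic plan 29/69 = 42.0% → the Basic plan
Affiliate: Plan X 18/47 = 38.3%, the Basic plan 20/39 = 51.3% → the Basic plan
Paid: Plan X 4/21 = 19.0%, the Basic plan 30/106 = 28.3% → the Basic plan
Referral: Plan X 83/149 = 55.7%, the Basic plan 15/22 = 68.2% → the Basic plan
Overall: Plan X 125/277 = 45.1%, the Basic plan 94/236 = 39.8% → Plan X
The Basic plan wins each signup group but Plan X wins overall — the comparison reverses. The Basic plan's customers skew toward paid, which has a lower base rate.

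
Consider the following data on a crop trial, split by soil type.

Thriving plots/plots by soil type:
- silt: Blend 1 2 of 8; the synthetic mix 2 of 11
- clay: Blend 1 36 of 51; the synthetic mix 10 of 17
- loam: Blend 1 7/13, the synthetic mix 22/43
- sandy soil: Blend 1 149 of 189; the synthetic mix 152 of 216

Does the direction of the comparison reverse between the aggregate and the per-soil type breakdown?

Silt: Blend 1 2/8 = 25.0%, the synthetic mix 2/11 = 18.2% → Blend 1
Clay: Blend 1 36/51 = 70.6%, the synthetic mix 10/17 = 58.8% → Blend 1
Loam: Blend 1 7/13 = 53.8%, the synthetic mix 22/43 = 51.2% → Blend 1
Sandy soil: Blend 1 149/189 = 78.8%, the synthetic mix 152/216 = 70.4% → Blend 1
Overall: Blend 1 194/261 = 74.3%, the synthetic mix 186/287 = 64.8% → Blend 1
Blend 1 wins overall and in every soil group — no reversal.

No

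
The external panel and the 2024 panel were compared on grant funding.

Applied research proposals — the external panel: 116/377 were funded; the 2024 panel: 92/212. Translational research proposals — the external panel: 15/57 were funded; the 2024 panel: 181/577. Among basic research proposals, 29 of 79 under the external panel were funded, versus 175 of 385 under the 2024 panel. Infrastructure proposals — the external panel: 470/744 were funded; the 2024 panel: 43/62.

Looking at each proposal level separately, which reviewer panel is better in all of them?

the 2024 panel

Applied research: the external panel 116/377 = 30.8%, the 2024 panel 92/212 = 43.4% → the 2024 panel
Translational research: the external panel 15/57 = 26.3%, the 2024 panel 181/577 = 31.4% → the 2024 panel
Basic research: the external panel 29/79 = 36.7%, the 2024 panel 175/385 = 45.5% → the 2024 panel
Infrastructure: the external panel 470/744 = 63.2%, the 2024 panel 43/62 = 69.4% → the 2024 panel
The 2024 panel has the higher rate in all 4 groups.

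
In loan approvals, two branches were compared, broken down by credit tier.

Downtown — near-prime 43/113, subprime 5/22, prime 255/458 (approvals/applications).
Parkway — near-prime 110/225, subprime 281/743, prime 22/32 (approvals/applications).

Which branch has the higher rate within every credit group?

Near-prime: Downtown 43/113 = 38.1%, Parkway 110/225 = 48.9% → Parkway
Subprime: Downtown 5/22 = 22.7%, Parkway 281/743 = 37.8% → Parkway
Prime: Downtown 255/458 = 55.7%, Parkway 22/32 = 68.8% → Parkway
Parkway has the higher rate in all 3 groups.

Parkway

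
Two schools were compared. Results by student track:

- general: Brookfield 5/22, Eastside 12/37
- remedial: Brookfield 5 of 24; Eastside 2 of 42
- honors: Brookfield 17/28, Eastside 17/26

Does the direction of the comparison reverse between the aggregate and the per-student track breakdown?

General: Brookfield 5/22 = 22.7%, Eastside 12/37 = 32.4% → Eastside
Remedial: Brookfield 5/24 = 20.8%, Eastside 2/42 = 4.8% → Brookfield
Honors: Brookfield 17/28 = 60.7%, Eastside 17/26 = 65.4% → Eastside
Overall: Brookfield 27/74 = 36.5%, Eastside 31/105 = 29.5% → Brookfield
Neither sweeps: Brookfield wins 1 of 3 groups, Eastside wins 2. Brookfield wins overall but not every group — no Simpson reversal.

No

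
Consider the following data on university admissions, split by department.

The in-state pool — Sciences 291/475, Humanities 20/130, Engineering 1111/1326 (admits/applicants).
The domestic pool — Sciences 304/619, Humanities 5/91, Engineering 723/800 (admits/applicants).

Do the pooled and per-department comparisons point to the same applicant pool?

No

Sciences: the in-state pool 291/475 = 61.3%, the domestic pool 304/619 = 49.1% → the in-state pool
Humanities: the in-state pool 20/130 = 15.4%, the domestic pool 5/91 = 5.5% → the in-state pool
Engineering: the in-state pool 1111/1326 = 83.8%, the domestic pool 723/800 = 90.4% → the domestic pool
Overall: the in-state pool 1422/1931 = 73.6%, the domestic pool 1032/1510 = 68.3% → the in-state pool
Neither sweeps: the in-state pool wins 2 of 3 groups, the domestic pool wins 1. The in-state pool wins overall but not every group — no Simpson reversal.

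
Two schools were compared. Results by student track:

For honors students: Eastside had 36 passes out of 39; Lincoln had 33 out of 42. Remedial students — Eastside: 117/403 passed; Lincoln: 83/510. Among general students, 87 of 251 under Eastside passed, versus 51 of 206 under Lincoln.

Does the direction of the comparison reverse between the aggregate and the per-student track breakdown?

Honors: Eastside 36/39 = 92.3%, Lincoln 33/42 = 78.6% → Eastside
Remedial: Eastside 117/403 = 29.0%, Lincoln 83/510 = 16.3% → Eastside
General: Eastside 87/251 = 34.7%, Lincoln 51/206 = 24.8% → Eastside
Overall: Eastside 240/693 = 34.6%, Lincoln 167/758 = 22.0% → Eastside
Eastside wins overall and in every student group — no reversal.

No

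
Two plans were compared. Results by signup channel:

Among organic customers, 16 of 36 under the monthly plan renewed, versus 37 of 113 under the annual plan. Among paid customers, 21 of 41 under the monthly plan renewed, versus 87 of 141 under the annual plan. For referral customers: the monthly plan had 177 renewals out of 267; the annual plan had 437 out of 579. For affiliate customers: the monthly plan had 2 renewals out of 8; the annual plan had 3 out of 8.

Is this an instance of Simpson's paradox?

Organic: the monthly plan 16/36 = 44.4%, the annual plan 37/113 = 32.7% → the monthly plan
Paid: the monthly plan 21/41 = 51.2%, the annual plan 87/141 = 61.7% → the annual plan
Referral: the monthly plan 177/267 = 66.3%, the annual plan 437/579 = 75.5% → the annual plan
Affiliate: the monthly plan 2/8 = 25.0%, the annual plan 3/8 = 37.5% → the annual plan
Overall: the monthly plan 216/352 = 61.4%, the annual plan 564/841 = 67.1% → the annual plan
Neither sweeps: the monthly plan wins 1 of 4 groups, the annual plan wins 3. The annual plan wins overall but not every group — no Simpson reversal.

No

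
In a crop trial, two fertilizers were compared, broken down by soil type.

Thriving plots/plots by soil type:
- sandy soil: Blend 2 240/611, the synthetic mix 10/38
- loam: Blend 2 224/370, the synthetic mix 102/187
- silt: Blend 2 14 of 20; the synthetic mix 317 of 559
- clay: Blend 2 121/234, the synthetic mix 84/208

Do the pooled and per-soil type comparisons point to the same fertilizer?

Sandy soil: Blend 2 240/611 = 39.3%, the synthetic mix 10/38 = 26.3% → Blend 2
Loam: Blend 2 224/370 = 60.5%, the synthetic mix 102/187 = 54.5% → Blend 2
Silt: Blend 2 14/20 = 70.0%, the synthetic mix 317/559 = 56.7% → Blend 2
Clay: Blend 2 121/234 = 51.7%, the synthetic mix 84/208 = 40.4% → Blend 2
Overall: Blend 2 599/1235 = 48.5%, the synthetic mix 513/992 = 51.7% → the synthetic mix
Blend 2 wins each soil group but the synthetic mix wins overall — the comparison reverses. Blend 2's plots skew toward sandy soil, which has a lower base rate.

No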